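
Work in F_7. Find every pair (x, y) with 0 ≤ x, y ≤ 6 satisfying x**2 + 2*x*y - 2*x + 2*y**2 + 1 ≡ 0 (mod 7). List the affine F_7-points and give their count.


Affine F_7-points: {(1, 0), (1, 6), (2, 1), (2, 4), (3, 5), (3, 6), (5, 1), (6, 4)}; count = 8.

For each of the 49 pairs (x, y) ∈ F_7², evaluate f(x, y) mod 7. Record the zeros.
  x = 0: [0↦1, 1↦3, 2↦2, 3↦5, 4↦5, 5↦2, 6↦3]  zeros at y ∈ ∅
  x = 1: [0↦0, 1↦4, 2↦5, 3↦3, 4↦5, 5↦4, 6↦0]  zeros at y ∈ {0, 6}
  x = 2: [0↦1, 1↦0, 2↦3, 3↦3, 4↦0, 5↦1, 6↦6]  zeros at y ∈ {1, 4}
  x = 3: [0↦4, 1↦5, 2↦3, 3↦5, 4↦4, 5↦0, 6↦0]  zeros at y ∈ {5, 6}
  x = 4: [0↦2, 1↦5, 2↦5, 3↦2, 4↦3, 5↦1, 6↦3]  zeros at y ∈ ∅
  x = 5: [0↦2, 1↦0, 2↦2, 3↦1, 4↦4, 5↦4, 6↦1]  zeros at y ∈ {1}
  x = 6: [0↦4, 1↦4, 2↦1, 3↦2, 4↦0, 5↦2, 6↦1]  zeros at y ∈ {4}
Collecting zeros: affine points = {(1, 0), (1, 6), (2, 1), (2, 4), (3, 5), (3, 6), (5, 1), (6, 4)}.
Total count |C(F_7)_aff| = 8.


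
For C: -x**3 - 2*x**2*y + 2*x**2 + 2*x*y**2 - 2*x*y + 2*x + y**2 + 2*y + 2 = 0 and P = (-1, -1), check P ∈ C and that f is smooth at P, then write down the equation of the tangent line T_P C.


Tangent line at P: -5*x + 4*y - 1 = 0.

Step 1: f(-1, -1) = 0, so P lies on C.
Step 2: partial derivatives
  f_x(x, y) = -3*x**2 - 4*x*y + 4*x + 2*y**2 - 2*y + 2, f_y(x, y) = -2*x**2 + 4*x*y - 2*x + 2*y + 2.
  f_x(P) = -5, f_y(P) = 4 (gradient nonzero, so P is smooth).
Step 3: tangent line at P: -5·(x − -1) + 4·(y − -1) = 0.
Expanding: -5*x + 4*y - 1 = 0.


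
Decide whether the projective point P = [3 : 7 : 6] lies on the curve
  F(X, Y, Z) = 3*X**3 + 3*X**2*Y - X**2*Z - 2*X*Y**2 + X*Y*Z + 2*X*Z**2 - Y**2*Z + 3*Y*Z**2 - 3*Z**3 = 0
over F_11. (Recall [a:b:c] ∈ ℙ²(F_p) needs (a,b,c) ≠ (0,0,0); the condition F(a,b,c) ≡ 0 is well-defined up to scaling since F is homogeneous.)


F(3,7,6) ≡ 1 (mod 11); P is NOT on the curve.

Evaluate F(3, 7, 6) term-by-term (mod 11).
  3*X**3 ↦ 3·27·1·1 = 81
  3*X**2*Y ↦ 3·9·7·1 = 189
  -X**2*Z ↦ -1·9·1·6 = -54
  -2*X*Y**2 ↦ -2·3·49·1 = -294
  X*Y*Z ↦ 1·3·7·6 = 126
  2*X*Z**2 ↦ 2·3·1·36 = 216
  -Y**2*Z ↦ -1·1·49·6 = -294
  3*Y*Z**2 ↦ 3·1·7·36 = 756
  -3*Z**3 ↦ -3·1·1·216 = -648
Sum: F(3, 7, 6) = (81) + (189) + (-54) + (-294) + (126) + (216) + (-294) + (756) + (-648) = 78.
Reducing mod 11: 78 ≡ 1 (mod 11).
Since F(a, b, c) ≡ 1 ≠ 0 (mod 11), P does NOT lie on the curve.


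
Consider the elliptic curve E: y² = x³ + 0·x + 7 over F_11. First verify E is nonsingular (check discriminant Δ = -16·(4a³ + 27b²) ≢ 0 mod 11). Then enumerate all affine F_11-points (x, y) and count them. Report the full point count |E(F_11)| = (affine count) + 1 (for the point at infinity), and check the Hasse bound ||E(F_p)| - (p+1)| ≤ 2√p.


Affine points = {(2, 2), (2, 9), (3, 1), (3, 10), (4, 4), (4, 7), (5, 0), (6, 5), (6, 6), (7, 3), (7, 8)}; affine count = 11; |E(F_11)| = 12.

Discriminant check: Δ ∝ 4a³ + 27b² = 4·0³ + 27·7² = 4·0 + 27·49 ≡ 3 (mod 11). Nonzero ⇒ E is nonsingular.
For each x ∈ F_11, compute rhs = x³ + 0·x + 7 mod 11, then count y ∈ F_11 with y² ≡ rhs.
  x = 0: rhs = 7, matching y values: none (0 points).
  x = 1: rhs = 8, matching y values: none (0 points).
  x = 2: rhs = 4, matching y values: 2, 9 (2 points).
  x = 3: rhs = 1, matching y values: 1, 10 (2 points).
  x = 4: rhs = 5, matching y values: 4, 7 (2 points).
  x = 5: rhs = 0, matching y values: 0 (1 points).
  x = 6: rhs = 3, matching y values: 5, 6 (2 points).
  x = 7: rhs = 9, matching y values: 3, 8 (2 points).
  x = 8: rhs = 2, matching y values: none (0 points).
  x = 9: rhs = 10, matching y values: none (0 points).
  x = 10: rhs = 6, matching y values: none (0 points).
Total affine count: 11.
Full point count |E(F_11)| = 11 + 1 = 12.
Hasse bound: |12 − (11+1)| = |0| = 0 ≤ 2√11 ≈ 6.6332 ✓.


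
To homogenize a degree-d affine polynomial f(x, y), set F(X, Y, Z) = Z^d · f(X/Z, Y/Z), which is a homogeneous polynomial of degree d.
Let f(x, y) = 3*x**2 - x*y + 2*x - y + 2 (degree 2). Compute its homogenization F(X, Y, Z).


F(X, Y, Z) = 3*X**2 - X*Y + 2*X*Z - Y*Z + 2*Z**2

deg(f) = 2.
Substitute x = X/Z, y = Y/Z into f, then multiply by Z^2.
  monomial 3·x^2·y^0 ↦ 3·X^2·Y^0·Z^0.
  monomial -1·x^1·y^1 ↦ -1·X^1·Y^1·Z^0.
  monomial 2·x^1·y^0 ↦ 2·X^1·Y^0·Z^1.
  monomial -1·x^0·y^1 ↦ -1·X^0·Y^1·Z^1.
  monomial 2·x^0·y^0 ↦ 2·X^0·Y^0·Z^2.
Collecting: F(X, Y, Z) = 3*X**2 - X*Y + 2*X*Z - Y*Z + 2*Z**2.


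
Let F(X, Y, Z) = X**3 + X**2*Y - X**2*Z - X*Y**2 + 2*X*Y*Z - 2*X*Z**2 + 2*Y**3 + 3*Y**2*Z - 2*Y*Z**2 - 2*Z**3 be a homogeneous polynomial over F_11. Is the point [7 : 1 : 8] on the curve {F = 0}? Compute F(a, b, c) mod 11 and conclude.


F(7,1,8) ≡ 8 (mod 11); P is NOT on the curve.

Evaluate F(7, 1, 8) term-by-term (mod 11).
  X**3 ↦ 1·343·1·1 = 343
  X**2*Y ↦ 1·49·1·1 = 49
  -X**2*Z ↦ -1·49·1·8 = -392
  -X*Y**2 ↦ -1·7·1·1 = -7
  2*X*Y*Z ↦ 2·7·1·8 = 112
  -2*X*Z**2 ↦ -2·7·1·64 = -896
  2*Y**3 ↦ 2·1·1·1 = 2
  3*Y**2*Z ↦ 3·1·1·8 = 24
  -2*Y*Z**2 ↦ -2·1·1·64 = -128
  -2*Z**3 ↦ -2·1·1·512 = -1024
Sum: F(7, 1, 8) = (343) + (49) + (-392) + (-7) + (112) + (-896) + (2) + (24) + (-128) + (-1024) = -1917.
Reducing mod 11: -1917 ≡ 8 (mod 11).
Since F(a, b, c) ≡ 8 ≠ 0 (mod 11), P does NOT lie on the curve.


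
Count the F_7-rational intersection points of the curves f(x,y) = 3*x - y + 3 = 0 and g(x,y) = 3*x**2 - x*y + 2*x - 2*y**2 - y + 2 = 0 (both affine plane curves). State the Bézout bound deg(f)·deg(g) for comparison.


Common zeros: {(1, 6), (3, 5)}; count = 2; Bézout bound = 2.

deg(f) = 1, deg(g) = 2, so Bézout bound = 2.
Scan x ∈ F_7. For each x, list the y ∈ F_7 with f(x, y) ≡ 0 and those with g(x, y) ≡ 0 (mod 7); the common zeros in that column are the intersection.
  x = 0: f ≡ 0 at y ∈ {3}; g ≡ 0 at y ∈ ∅; common: ∅.
  x = 1: f ≡ 0 at y ∈ {6}; g ≡ 0 at y ∈ {0, 6}; common: {6}.
  x = 2: f ≡ 0 at y ∈ {2}; g ≡ 0 at y ∈ ∅; common: ∅.
  x = 3: f ≡ 0 at y ∈ {5}; g ≡ 0 at y ∈ {0, 5}; common: {5}.
  x = 4: f ≡ 0 at y ∈ {1}; g ≡ 0 at y ∈ ∅; common: ∅.
  x = 5: f ≡ 0 at y ∈ {4}; g ≡ 0 at y ∈ {5, 6}; common: ∅.
  x = 6: f ≡ 0 at y ∈ {0}; g ≡ 0 at y ∈ ∅; common: ∅.
Collecting: common zeros = {(1, 6), (3, 5)}, so the count is 2.
Comparison with the Bézout bound: 2 ≤ 2 = deg(f)·deg(g), as expected for curves with no common component (the bound is attained).


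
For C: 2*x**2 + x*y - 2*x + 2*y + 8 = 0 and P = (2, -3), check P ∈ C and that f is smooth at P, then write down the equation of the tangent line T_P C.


Tangent line at P: 3*x + 4*y + 6 = 0.

Step 1: f(2, -3) = 0, so P lies on C.
Step 2: partial derivatives
  f_x(x, y) = 4*x + y - 2, f_y(x, y) = x + 2.
  f_x(P) = 3, f_y(P) = 4 (gradient nonzero, so P is smooth).
Step 3: tangent line at P: 3·(x − 2) + 4·(y − -3) = 0.
Expanding: 3*x + 4*y + 6 = 0.


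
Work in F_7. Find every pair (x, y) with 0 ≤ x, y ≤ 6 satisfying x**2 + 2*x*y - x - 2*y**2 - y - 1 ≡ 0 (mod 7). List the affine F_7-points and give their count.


Affine F_7-points: {(0, 5), (1, 2), (3, 2), (3, 4), (4, 3), (4, 4), (5, 3), (5, 5)}; count = 8.

For each of the 49 pairs (x, y) ∈ F_7², evaluate f(x, y) mod 7. Record the zeros.
  x = 0: [0↦6, 1↦3, 2↦3, 3↦6, 4↦5, 5↦0, 6↦5]  zeros at y ∈ {5}
  x = 1: [0↦6, 1↦5, 2↦0, 3↦5, 4↦6, 5↦3, 6↦3]  zeros at y ∈ {2}
  x = 2: [0↦1, 1↦2, 2↦6, 3↦6, 4↦2, 5↦1, 6↦3]  zeros at y ∈ ∅
  x = 3: [0↦5, 1↦1, 2↦0, 3↦2, 4↦0, 5↦1, 6↦5]  zeros at y ∈ {2, 4}
  x = 4: [0↦4, 1↦2, 2↦3, 3↦0, 4↦0, 5↦3, 6↦2]  zeros at y ∈ {3, 4}
  x = 5: [0↦5, 1↦5, 2↦1, 3↦0, 4↦2, 5↦0, 6↦1]  zeros at y ∈ {3, 5}
  x = 6: [0↦1, 1↦3, 2↦1, 3↦2, 4↦6, 5↦6, 6↦2]  zeros at y ∈ ∅
Collecting zeros: affine points = {(0, 5), (1, 2), (3, 2), (3, 4), (4, 3), (4, 4), (5, 3), (5, 5)}.
Total count |C(F_7)_aff| = 8.


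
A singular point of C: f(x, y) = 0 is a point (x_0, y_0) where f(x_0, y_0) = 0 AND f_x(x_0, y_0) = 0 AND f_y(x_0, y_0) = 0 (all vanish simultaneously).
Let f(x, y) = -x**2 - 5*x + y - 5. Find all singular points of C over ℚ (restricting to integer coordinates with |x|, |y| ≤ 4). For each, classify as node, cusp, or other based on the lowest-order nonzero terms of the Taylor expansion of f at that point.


No singular points in the scanned grid; C is smooth there.

Compute partial derivatives:
  f_x = -2*x - 5.
  f_y = 1.
f_y = 1 is a nonzero constant, so f_y never vanishes: no point (x, y) can satisfy f = f_x = f_y = 0. In particular no (x, y) ∈ {−4, ..., 4}² is singular; the curve is smooth.


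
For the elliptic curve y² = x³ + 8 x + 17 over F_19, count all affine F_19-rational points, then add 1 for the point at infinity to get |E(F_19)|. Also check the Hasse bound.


Affine points = {(0, 6), (0, 13), (1, 8), (1, 11), (3, 7), (3, 12), (5, 7), (5, 12), (7, 6), (7, 13), (8, 2), (8, 17), (9, 1), (9, 18), (11, 7), (11, 12), (12, 6), (12, 13), (13, 0), (14, 2), (14, 17), (15, 4), (15, 15), (16, 2), (16, 17)}; affine count = 25; |E(F_19)| = 26.

Discriminant check: Δ ∝ 4a³ + 27b² = 4·8³ + 27·17² = 4·512 + 27·289 ≡ 9 (mod 19). Nonzero ⇒ E is nonsingular.
For each x ∈ F_19, compute rhs = x³ + 8·x + 17 mod 19, then count y ∈ F_19 with y² ≡ rhs.
  x = 0: rhs = 17, matching y values: 6, 13 (2 points).
  x = 1: rhs = 7, matching y values: 8, 11 (2 points).
  x = 2: rhs = 3, matching y values: none (0 points).
  x = 3: rhs = 11, matching y values: 7, 12 (2 points).
  x = 4: rhs = 18, matching y values: none (0 points).
  x = 5: rhs = 11, matching y values: 7, 12 (2 points).
  x = 6: rhs = 15, matching y values: none (0 points).
  x = 7: rhs = 17, matching y values: 6, 13 (2 points).
  x = 8: rhs = 4, matching y values: 2, 17 (2 points).
  x = 9: rhs = 1, matching y values: 1, 18 (2 points).
  x = 10: rhs = 14, matching y values: none (0 points).
  x = 11: rhs = 11, matching y values: 7, 12 (2 points).
  x = 12: rhs = 17, matching y values: 6, 13 (2 points).
  x = 13: rhs = 0, matching y values: 0 (1 points).
  x = 14: rhs = 4, matching y values: 2, 17 (2 points).
  x = 15: rhs = 16, matching y values: 4, 15 (2 points).
  x = 16: rhs = 4, matching y values: 2, 17 (2 points).
  x = 17: rhs = 12, matching y values: none (0 points).
  x = 18: rhs = 8, matching y values: none (0 points).
Total affine count: 25.
Full point count |E(F_19)| = 25 + 1 = 26.
Hasse bound: |26 − (19+1)| = |6| = 6 ≤ 2√19 ≈ 8.7178 ✓.


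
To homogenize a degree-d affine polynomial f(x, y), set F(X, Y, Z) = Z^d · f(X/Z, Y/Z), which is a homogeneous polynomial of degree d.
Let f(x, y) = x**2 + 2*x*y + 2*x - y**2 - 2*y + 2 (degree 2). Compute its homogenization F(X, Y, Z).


F(X, Y, Z) = X**2 + 2*X*Y + 2*X*Z - Y**2 - 2*Y*Z + 2*Z**2

deg(f) = 2.
Substitute x = X/Z, y = Y/Z into f, then multiply by Z^2.
  monomial 1·x^2·y^0 ↦ 1·X^2·Y^0·Z^0.
  monomial 2·x^1·y^1 ↦ 2·X^1·Y^1·Z^0.
  monomial 2·x^1·y^0 ↦ 2·X^1·Y^0·Z^1.
  monomial -1·x^0·y^2 ↦ -1·X^0·Y^2·Z^0.
  monomial -2·x^0·y^1 ↦ -2·X^0·Y^1·Z^1.
  monomial 2·x^0·y^0 ↦ 2·X^0·Y^0·Z^2.
Collecting: F(X, Y, Z) = X**2 + 2*X*Y + 2*X*Z - Y**2 - 2*Y*Z + 2*Z**2.


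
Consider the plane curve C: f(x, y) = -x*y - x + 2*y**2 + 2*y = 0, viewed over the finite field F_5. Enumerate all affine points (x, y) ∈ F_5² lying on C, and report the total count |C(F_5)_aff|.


Affine F_5-points: {(0, 0), (0, 4), (1, 3), (1, 4), (2, 1), (2, 4), (3, 4), (4, 2), (4, 4)}; count = 9.

For each of the 25 pairs (x, y) ∈ F_5², evaluate f(x, y) mod 5. Record the zeros.
  x = 0: [0↦0, 1↦4, 2↦2, 3↦4, 4↦0]  zeros at y ∈ {0, 4}
  x = 1: [0↦4, 1↦2, 2↦4, 3↦0, 4↦0]  zeros at y ∈ {3, 4}
  x = 2: [0↦3, 1↦0, 2↦1, 3↦1, 4↦0]  zeros at y ∈ {1, 4}
  x = 3: [0↦2, 1↦3, 2↦3, 3↦2, 4↦0]  zeros at y ∈ {4}
  x = 4: [0↦1, 1↦1, 2↦0, 3↦3, 4↦0]  zeros at y ∈ {2, 4}
Collecting zeros: affine points = {(0, 0), (0, 4), (1, 3), (1, 4), (2, 1), (2, 4), (3, 4), (4, 2), (4, 4)}.
Total count |C(F_5)_aff| = 9.


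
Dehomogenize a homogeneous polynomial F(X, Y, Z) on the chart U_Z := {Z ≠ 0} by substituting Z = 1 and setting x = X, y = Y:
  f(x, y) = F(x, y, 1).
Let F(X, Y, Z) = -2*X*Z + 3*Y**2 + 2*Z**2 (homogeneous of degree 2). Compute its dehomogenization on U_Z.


f(x, y) = -2*x + 3*y**2 + 2

On U_Z we set Z = 1. Each monomial c·X^i·Y^j·Z^k in F becomes c·x^i·y^j·1^k = c·x^i·y^j.
Substituting Z = 1: F(X, Y, 1) = -2*x + 3*y**2 + 2.
Note: deg(f) ≤ deg(F) = 2; strict inequality happens when F is divisible by Z (lost terms).


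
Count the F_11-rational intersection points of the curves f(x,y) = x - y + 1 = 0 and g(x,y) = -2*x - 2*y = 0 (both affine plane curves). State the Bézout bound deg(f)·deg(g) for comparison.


Common zeros: {(5, 6)}; count = 1; Bézout bound = 1.

deg(f) = 1, deg(g) = 1, so Bézout bound = 1.
Scan x ∈ F_11. For each x, list the y ∈ F_11 with f(x, y) ≡ 0 and those with g(x, y) ≡ 0 (mod 11); the common zeros in that column are the intersection.
  x = 0: f ≡ 0 at y ∈ {1}; g ≡ 0 at y ∈ {0}; common: ∅.
  x = 1: f ≡ 0 at y ∈ {2}; g ≡ 0 at y ∈ {10}; common: ∅.
  x = 2: f ≡ 0 at y ∈ {3}; g ≡ 0 at y ∈ {9}; common: ∅.
  x = 3: f ≡ 0 at y ∈ {4}; g ≡ 0 at y ∈ {8}; common: ∅.
  x = 4: f ≡ 0 at y ∈ {5}; g ≡ 0 at y ∈ {7}; common: ∅.
  x = 5: f ≡ 0 at y ∈ {6}; g ≡ 0 at y ∈ {6}; common: {6}.
  x = 6: f ≡ 0 at y ∈ {7}; g ≡ 0 at y ∈ {5}; common: ∅.
  x = 7: f ≡ 0 at y ∈ {8}; g ≡ 0 at y ∈ {4}; common: ∅.
  x = 8: f ≡ 0 at y ∈ {9}; g ≡ 0 at y ∈ {3}; common: ∅.
  x = 9: f ≡ 0 at y ∈ {10}; g ≡ 0 at y ∈ {2}; common: ∅.
  x = 10: f ≡ 0 at y ∈ {0}; g ≡ 0 at y ∈ {1}; common: ∅.
Collecting: common zeros = {(5, 6)}, so the count is 1.
Comparison with the Bézout bound: 1 ≤ 1 = deg(f)·deg(g), as expected for curves with no common component (the bound is attained).


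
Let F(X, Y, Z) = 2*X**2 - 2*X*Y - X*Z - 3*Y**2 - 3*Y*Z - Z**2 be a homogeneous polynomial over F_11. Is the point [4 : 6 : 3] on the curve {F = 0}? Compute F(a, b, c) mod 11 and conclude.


F(4,6,3) ≡ 10 (mod 11); P is NOT on the curve.

Evaluate F(4, 6, 3) term-by-term (mod 11).
  2*X**2 ↦ 2·16·1·1 = 32
  -2*X*Y ↦ -2·4·6·1 = -48
  -X*Z ↦ -1·4·1·3 = -12
  -3*Y**2 ↦ -3·1·36·1 = -108
  -3*Y*Z ↦ -3·1·6·3 = -54
  -Z**2 ↦ -1·1·1·9 = -9
Sum: F(4, 6, 3) = (32) + (-48) + (-12) + (-108) + (-54) + (-9) = -199.
Reducing mod 11: -199 ≡ 10 (mod 11).
Since F(a, b, c) ≡ 10 ≠ 0 (mod 11), P does NOT lie on the curve.


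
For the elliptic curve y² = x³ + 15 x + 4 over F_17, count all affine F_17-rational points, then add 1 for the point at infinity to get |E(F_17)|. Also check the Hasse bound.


Affine points = {(0, 2), (0, 15), (2, 5), (2, 12), (3, 5), (3, 12), (4, 3), (4, 14), (5, 0), (6, 2), (6, 15), (9, 1), (9, 16), (10, 7), (10, 10), (11, 2), (11, 15), (12, 5), (12, 12), (13, 4), (13, 13), (14, 0), (15, 0)}; affine count = 23; |E(F_17)| = 24.

Discriminant check: Δ ∝ 4a³ + 27b² = 4·15³ + 27·4² = 4·3375 + 27·16 ≡ 9 (mod 17). Nonzero ⇒ E is nonsingular.
For each x ∈ F_17, compute rhs = x³ + 15·x + 4 mod 17, then count y ∈ F_17 with y² ≡ rhs.
  x = 0: rhs = 4, matching y values: 2, 15 (2 points).
  x = 1: rhs = 3, matching y values: none (0 points).
  x = 2: rhs = 8, matching y values: 5, 12 (2 points).
  x = 3: rhs = 8, matching y values: 5, 12 (2 points).
  x = 4: rhs = 9, matching y values: 3, 14 (2 points).
  x = 5: rhs = 0, matching y values: 0 (1 points).
  x = 6: rhs = 4, matching y values: 2, 15 (2 points).
  x = 7: rhs = 10, matching y values: none (0 points).
  x = 8: rhs = 7, matching y values: none (0 points).
  x = 9: rhs = 1, matching y values: 1, 16 (2 points).
  x = 10: rhs = 15, matching y values: 7, 10 (2 points).
  x = 11: rhs = 4, matching y values: 2, 15 (2 points).
  x = 12: rhs = 8, matching y values: 5, 12 (2 points).
  x = 13: rhs = 16, matching y values: 4, 13 (2 points).
  x = 14: rhs = 0, matching y values: 0 (1 points).
  x = 15: rhs = 0, matching y values: 0 (1 points).
  x = 16: rhs = 5, matching y values: none (0 points).
Total affine count: 23.
Full point count |E(F_17)| = 23 + 1 = 24.
Hasse bound: |24 − (17+1)| = |6| = 6 ≤ 2√17 ≈ 8.2462 ✓.


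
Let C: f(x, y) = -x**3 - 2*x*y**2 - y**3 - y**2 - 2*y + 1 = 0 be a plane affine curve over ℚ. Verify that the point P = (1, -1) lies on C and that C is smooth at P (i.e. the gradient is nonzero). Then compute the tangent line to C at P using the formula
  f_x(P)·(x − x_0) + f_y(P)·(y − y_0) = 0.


Tangent line at P: -5*x + y + 6 = 0.

Step 1: f(1, -1) = 0, so P lies on C.
Step 2: partial derivatives
  f_x(x, y) = -3*x**2 - 2*y**2, f_y(x, y) = -4*x*y - 3*y**2 - 2*y - 2.
  f_x(P) = -5, f_y(P) = 1 (gradient nonzero, so P is smooth).
Step 3: tangent line at P: -5·(x − 1) + 1·(y − -1) = 0.
Expanding: -5*x + y + 6 = 0.


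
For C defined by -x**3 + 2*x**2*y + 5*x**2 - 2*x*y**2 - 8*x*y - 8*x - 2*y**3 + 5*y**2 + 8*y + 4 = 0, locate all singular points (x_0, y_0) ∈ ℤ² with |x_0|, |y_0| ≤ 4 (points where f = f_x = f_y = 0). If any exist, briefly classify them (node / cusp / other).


Singular points: {(2, 0)}; classification: node.

Compute partial derivatives:
  f_x = -3*x**2 + 4*x*y + 10*x - 2*y**2 - 8*y - 8.
  f_y = 2*x**2 - 4*x*y - 8*x - 6*y**2 + 10*y + 8.
Scan x_0 ∈ {−4, ..., 4}. For each x_0, f_y(x_0, y) is a polynomial in y; find its integer roots y ∈ {−4, ..., 4}, then test f_x and f at those candidates.
  x = -4: f_y(-4, y) = -6*y**2 + 26*y + 72; no integer root y with |y| ≤ 4.
  x = -3: f_y(-3, y) = -6*y**2 + 22*y + 50; no integer root y with |y| ≤ 4.
  x = -2: f_y(-2, y) = -6*y**2 + 18*y + 32; no integer root y with |y| ≤ 4.
  x = -1: f_y(-1, y) = -6*y**2 + 14*y + 18; no integer root y with |y| ≤ 4.
  x = 0: f_y(0, y) = -6*y**2 + 10*y + 8; no integer root y with |y| ≤ 4.
  x = 1: f_y(1, y) = -6*y**2 + 6*y + 2; no integer root y with |y| ≤ 4.
  x = 2: f_y(2, y) = -6*y**2 + 2*y; vanishes at y ∈ {0}. (2, 0): f_x = 0, f = 0 — SINGULAR.
  x = 3: f_y(3, y) = -6*y**2 - 2*y + 2; no integer root y with |y| ≤ 4.
  x = 4: f_y(4, y) = -6*y**2 - 6*y + 8; no integer root y with |y| ≤ 4.
Only singular point on the grid: (2, 0).
Classify: substitute x = 2 + u, y = 0 + v and expand: f = -u**3 + 2*u**2*v - u**2 - 2*u*v**2 - 2*v**3 + v**2.
No constant or linear terms (consistent with a singular point). Quadratic part: -u**2 + v**2. Cubic part: -u**3 + 2*u**2*v - 2*u*v**2 - 2*v**3.
The quadratic part v**2 - u**2 = (v − u)(v + u) splits into two distinct linear factors, so there are two distinct tangent lines y − 0 = ±(x − 2) — this is a node (ordinary double point).
Classification: node.


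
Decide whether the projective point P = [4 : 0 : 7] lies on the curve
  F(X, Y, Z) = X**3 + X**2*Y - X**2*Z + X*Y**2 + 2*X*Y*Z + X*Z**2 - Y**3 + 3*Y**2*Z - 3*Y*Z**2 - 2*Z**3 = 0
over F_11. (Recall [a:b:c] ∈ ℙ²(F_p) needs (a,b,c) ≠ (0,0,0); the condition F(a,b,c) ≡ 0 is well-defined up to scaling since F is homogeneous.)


F(4,0,7) ≡ 1 (mod 11); P is NOT on the curve.

Evaluate F(4, 0, 7) term-by-term (mod 11).
  X**3 ↦ 1·64·1·1 = 64
  X**2*Y ↦ 1·16·0·1 = 0
  -X**2*Z ↦ -1·16·1·7 = -112
  X*Y**2 ↦ 1·4·0·1 = 0
  2*X*Y*Z ↦ 2·4·0·7 = 0
  X*Z**2 ↦ 1·4·1·49 = 196
  -Y**3 ↦ -1·1·0·1 = 0
  3*Y**2*Z ↦ 3·1·0·7 = 0
  -3*Y*Z**2 ↦ -3·1·0·49 = 0
  -2*Z**3 ↦ -2·1·1·343 = -686
Sum: F(4, 0, 7) = (64) + (0) + (-112) + (0) + (0) + (196) + (0) + (0) + (0) + (-686) = -538.
Reducing mod 11: -538 ≡ 1 (mod 11).
Since F(a, b, c) ≡ 1 ≠ 0 (mod 11), P does NOT lie on the curve.


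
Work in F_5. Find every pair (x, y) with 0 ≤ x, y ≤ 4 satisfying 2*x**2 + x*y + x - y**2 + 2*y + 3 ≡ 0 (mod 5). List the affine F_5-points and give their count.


Affine F_5-points: {(0, 3), (0, 4), (3, 2), (3, 3)}; count = 4.

For each of the 25 pairs (x, y) ∈ F_5², evaluate f(x, y) mod 5. Record the zeros.
  x = 0: [0↦3, 1↦4, 2↦3, 3↦0, 4↦0]  zeros at y ∈ {3, 4}
  x = 1: [0↦1, 1↦3, 2↦3, 3↦1, 4↦2]  zeros at y ∈ ∅
  x = 2: [0↦3, 1↦1, 2↦2, 3↦1, 4↦3]  zeros at y ∈ ∅
  x = 3: [0↦4, 1↦3, 2↦0, 3↦0, 4↦3]  zeros at y ∈ {2, 3}
  x = 4: [0↦4, 1↦4, 2↦2, 3↦3, 4↦2]  zeros at y ∈ ∅
Collecting zeros: affine points = {(0, 3), (0, 4), (3, 2), (3, 3)}.
Total count |C(F_5)_aff| = 4.


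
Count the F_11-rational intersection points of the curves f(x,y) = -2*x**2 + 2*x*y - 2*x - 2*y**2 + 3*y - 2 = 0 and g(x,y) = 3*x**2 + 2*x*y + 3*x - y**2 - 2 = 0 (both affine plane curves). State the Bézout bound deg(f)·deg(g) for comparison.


Common zeros: {(0, 3), (5, 10)}; count = 2; Bézout bound = 4.

deg(f) = 2, deg(g) = 2, so Bézout bound = 4.
Scan x ∈ F_11. For each x, list the y ∈ F_11 with f(x, y) ≡ 0 and those with g(x, y) ≡ 0 (mod 11); the common zeros in that column are the intersection.
  x = 0: f ≡ 0 at y ∈ {3, 4}; g ≡ 0 at y ∈ {3, 8}; common: {3}.
  x = 1: f ≡ 0 at y ∈ ∅; g ≡ 0 at y ∈ {5, 8}; common: ∅.
  x = 2: f ≡ 0 at y ∈ {3, 6}; g ≡ 0 at y ∈ {5, 10}; common: ∅.
  x = 3: f ≡ 0 at y ∈ {4, 6}; g ≡ 0 at y ∈ ∅; common: ∅.
  x = 4: f ≡ 0 at y ∈ {1, 10}; g ≡ 0 at y ∈ ∅; common: ∅.
  x = 5: f ≡ 0 at y ∈ {2, 10}; g ≡ 0 at y ∈ {0, 10}; common: {10}.
  x = 6: f ≡ 0 at y ∈ ∅; g ≡ 0 at y ∈ ∅; common: ∅.
  x = 7: f ≡ 0 at y ∈ {1, 2}; g ≡ 0 at y ∈ ∅; common: ∅.
  x = 8: f ≡ 0 at y ∈ ∅; g ≡ 0 at y ∈ {2, 3}; common: ∅.
  x = 9: f ≡ 0 at y ∈ ∅; g ≡ 0 at y ∈ ∅; common: ∅.
  x = 10: f ≡ 0 at y ∈ ∅; g ≡ 0 at y ∈ ∅; common: ∅.
Collecting: common zeros = {(0, 3), (5, 10)}, so the count is 2.
Comparison with the Bézout bound: 2 ≤ 4 = deg(f)·deg(g), as expected for curves with no common component (the affine F_11-count falls short of the bound because intersections may lie at infinity, over extension fields, or carry multiplicity).


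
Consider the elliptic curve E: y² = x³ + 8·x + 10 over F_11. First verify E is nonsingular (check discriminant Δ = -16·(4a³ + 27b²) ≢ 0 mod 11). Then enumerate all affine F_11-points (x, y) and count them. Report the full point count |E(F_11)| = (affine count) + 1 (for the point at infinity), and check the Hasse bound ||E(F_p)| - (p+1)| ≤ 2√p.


Affine points = {(2, 1), (2, 10), (8, 5), (8, 6), (10, 1), (10, 10)}; affine count = 6; |E(F_11)| = 7.

Discriminant check: Δ ∝ 4a³ + 27b² = 4·8³ + 27·10² = 4·512 + 27·100 ≡ 7 (mod 11). Nonzero ⇒ E is nonsingular.
For each x ∈ F_11, compute rhs = x³ + 8·x + 10 mod 11, then count y ∈ F_11 with y² ≡ rhs.
  x = 0: rhs = 10, matching y values: none (0 points).
  x = 1: rhs = 8, matching y values: none (0 points).
  x = 2: rhs = 1, matching y values: 1, 10 (2 points).
  x = 3: rhs = 6, matching y values: none (0 points).
  x = 4: rhs = 7, matching y values: none (0 points).
  x = 5: rhs = 10, matching y values: none (0 points).
  x = 6: rhs = 10, matching y values: none (0 points).
  x = 7: rhs = 2, matching y values: none (0 points).
  x = 8: rhs = 3, matching y values: 5, 6 (2 points).
  x = 9: rhs = 8, matching y values: none (0 points).
  x = 10: rhs = 1, matching y values: 1, 10 (2 points).
Total affine count: 6.
Full point count |E(F_11)| = 6 + 1 = 7.
Hasse bound: |7 − (11+1)| = |-5| = 5 ≤ 2√11 ≈ 6.6332 ✓.


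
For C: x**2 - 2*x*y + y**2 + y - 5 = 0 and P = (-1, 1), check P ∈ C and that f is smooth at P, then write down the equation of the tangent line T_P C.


Tangent line at P: -4*x + 5*y - 9 = 0.

Step 1: f(-1, 1) = 0, so P lies on C.
Step 2: partial derivatives
  f_x(x, y) = 2*x - 2*y, f_y(x, y) = -2*x + 2*y + 1.
  f_x(P) = -4, f_y(P) = 5 (gradient nonzero, so P is smooth).
Step 3: tangent line at P: -4·(x − -1) + 5·(y − 1) = 0.
Expanding: -4*x + 5*y - 9 = 0.


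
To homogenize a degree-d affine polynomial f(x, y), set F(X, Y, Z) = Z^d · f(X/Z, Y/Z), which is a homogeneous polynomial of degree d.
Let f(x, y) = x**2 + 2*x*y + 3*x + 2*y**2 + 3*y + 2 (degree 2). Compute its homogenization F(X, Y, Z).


F(X, Y, Z) = X**2 + 2*X*Y + 3*X*Z + 2*Y**2 + 3*Y*Z + 2*Z**2

deg(f) = 2.
Substitute x = X/Z, y = Y/Z into f, then multiply by Z^2.
  monomial 1·x^2·y^0 ↦ 1·X^2·Y^0·Z^0.
  monomial 2·x^1·y^1 ↦ 2·X^1·Y^1·Z^0.
  monomial 3·x^1·y^0 ↦ 3·X^1·Y^0·Z^1.
  monomial 2·x^0·y^2 ↦ 2·X^0·Y^2·Z^0.
  monomial 3·x^0·y^1 ↦ 3·X^0·Y^1·Z^1.
  monomial 2·x^0·y^0 ↦ 2·X^0·Y^0·Z^2.
Collecting: F(X, Y, Z) = X**2 + 2*X*Y + 3*X*Z + 2*Y**2 + 3*Y*Z + 2*Z**2.


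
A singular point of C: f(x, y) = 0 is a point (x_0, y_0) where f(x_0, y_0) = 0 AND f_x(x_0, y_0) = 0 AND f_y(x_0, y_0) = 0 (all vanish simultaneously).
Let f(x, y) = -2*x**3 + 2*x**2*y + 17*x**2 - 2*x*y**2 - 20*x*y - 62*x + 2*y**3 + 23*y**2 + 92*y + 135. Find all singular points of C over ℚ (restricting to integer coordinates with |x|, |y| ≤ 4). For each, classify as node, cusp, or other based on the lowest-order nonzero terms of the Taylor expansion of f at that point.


Singular points: {(2, -3)}; classification: node.

Compute partial derivatives:
  f_x = -6*x**2 + 4*x*y + 34*x - 2*y**2 - 20*y - 62.
  f_y = 2*x**2 - 4*x*y - 20*x + 6*y**2 + 46*y + 92.
Scan x_0 ∈ {−4, ..., 4}. For each x_0, f_y(x_0, y) is a polynomial in y; find its integer roots y ∈ {−4, ..., 4}, then test f_x and f at those candidates.
  x = -4: f_y(-4, y) = 6*y**2 + 62*y + 204; no integer root y with |y| ≤ 4.
  x = -3: f_y(-3, y) = 6*y**2 + 58*y + 170; no integer root y with |y| ≤ 4.
  x = -2: f_y(-2, y) = 6*y**2 + 54*y + 140; no integer root y with |y| ≤ 4.
  x = -1: f_y(-1, y) = 6*y**2 + 50*y + 114; no integer root y with |y| ≤ 4.
  x = 0: f_y(0, y) = 6*y**2 + 46*y + 92; no integer root y with |y| ≤ 4.
  x = 1: f_y(1, y) = 6*y**2 + 42*y + 74; no integer root y with |y| ≤ 4.
  x = 2: f_y(2, y) = 6*y**2 + 38*y + 60; vanishes at y ∈ {-3}. (2, -3): f_x = 0, f = 0 — SINGULAR.
  x = 3: f_y(3, y) = 6*y**2 + 34*y + 50; no integer root y with |y| ≤ 4.
  x = 4: f_y(4, y) = 6*y**2 + 30*y + 44; no integer root y with |y| ≤ 4.
Only singular point on the grid: (2, -3).
Classify: substitute x = 2 + u, y = -3 + v and expand: f = -2*u**3 + 2*u**2*v - u**2 - 2*u*v**2 + 2*v**3 + v**2.
No constant or linear terms (consistent with a singular point). Quadratic part: -u**2 + v**2. Cubic part: -2*u**3 + 2*u**2*v - 2*u*v**2 + 2*v**3.
The quadratic part v**2 - u**2 = (v − u)(v + u) splits into two distinct linear factors, so there are two distinct tangent lines y − -3 = ±(x − 2) — this is a node (ordinary double point).
Classification: node.


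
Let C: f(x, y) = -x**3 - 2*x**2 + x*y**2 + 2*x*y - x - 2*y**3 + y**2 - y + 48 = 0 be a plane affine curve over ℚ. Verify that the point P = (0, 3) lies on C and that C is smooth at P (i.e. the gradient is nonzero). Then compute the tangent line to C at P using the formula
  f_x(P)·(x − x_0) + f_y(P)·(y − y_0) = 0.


Tangent line at P: 14*x - 49*y + 147 = 0.

Step 1: f(0, 3) = 0, so P lies on C.
Step 2: partial derivatives
  f_x(x, y) = -3*x**2 - 4*x + y**2 + 2*y - 1, f_y(x, y) = 2*x*y + 2*x - 6*y**2 + 2*y - 1.
  f_x(P) = 14, f_y(P) = -49 (gradient nonzero, so P is smooth).
Step 3: tangent line at P: 14·(x − 0) + -49·(y − 3) = 0.
Expanding: 14*x - 49*y + 147 = 0.


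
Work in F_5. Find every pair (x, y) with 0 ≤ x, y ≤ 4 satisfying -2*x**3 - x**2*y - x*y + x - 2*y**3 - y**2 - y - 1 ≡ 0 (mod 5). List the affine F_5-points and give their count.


Affine F_5-points: {(0, 1), (2, 0), (2, 1), (4, 0)}; count = 4.

For each of the 25 pairs (x, y) ∈ F_5², evaluate f(x, y) mod 5. Record the zeros.
  x = 0: [0↦4, 1↦0, 2↦2, 3↦3, 4↦1]  zeros at y ∈ {1}
  x = 1: [0↦3, 1↦2, 2↦2, 3↦1, 4↦2]  zeros at y ∈ ∅
  x = 2: [0↦0, 1↦0, 2↦1, 3↦1, 4↦3]  zeros at y ∈ {0, 1}
  x = 3: [0↦3, 1↦2, 2↦2, 3↦1, 4↦2]  zeros at y ∈ ∅
  x = 4: [0↦0, 1↦1, 2↦3, 3↦4, 4↦2]  zeros at y ∈ {0}
Collecting zeros: affine points = {(0, 1), (2, 0), (2, 1), (4, 0)}.
Total count |C(F_5)_aff| = 4.


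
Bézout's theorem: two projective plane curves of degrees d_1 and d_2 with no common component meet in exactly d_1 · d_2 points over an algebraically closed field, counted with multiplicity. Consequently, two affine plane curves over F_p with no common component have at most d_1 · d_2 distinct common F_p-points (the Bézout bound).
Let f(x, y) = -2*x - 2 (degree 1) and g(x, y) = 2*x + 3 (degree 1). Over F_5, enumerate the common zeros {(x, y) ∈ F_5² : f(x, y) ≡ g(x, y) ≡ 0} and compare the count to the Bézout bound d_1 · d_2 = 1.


Common zeros: ∅; count = 0; Bézout bound = 1.

deg(f) = 1, deg(g) = 1, so Bézout bound = 1.
Scan x ∈ F_5. For each x, list the y ∈ F_5 with f(x, y) ≡ 0 and those with g(x, y) ≡ 0 (mod 5); the common zeros in that column are the intersection.
  x = 0: f ≡ 0 at y ∈ ∅; g ≡ 0 at y ∈ ∅; common: ∅.
  x = 1: f ≡ 0 at y ∈ ∅; g ≡ 0 at y ∈ {0, 1, 2, 3, 4}; common: ∅.
  x = 2: f ≡ 0 at y ∈ ∅; g ≡ 0 at y ∈ ∅; common: ∅.
  x = 3: f ≡ 0 at y ∈ ∅; g ≡ 0 at y ∈ ∅; common: ∅.
  x = 4: f ≡ 0 at y ∈ {0, 1, 2, 3, 4}; g ≡ 0 at y ∈ ∅; common: ∅.
Collecting: common zeros = ∅, so the count is 0.
Comparison with the Bézout bound: 0 ≤ 1 = deg(f)·deg(g), as expected for curves with no common component (the affine F_5-count falls short of the bound because intersections may lie at infinity, over extension fields, or carry multiplicity).


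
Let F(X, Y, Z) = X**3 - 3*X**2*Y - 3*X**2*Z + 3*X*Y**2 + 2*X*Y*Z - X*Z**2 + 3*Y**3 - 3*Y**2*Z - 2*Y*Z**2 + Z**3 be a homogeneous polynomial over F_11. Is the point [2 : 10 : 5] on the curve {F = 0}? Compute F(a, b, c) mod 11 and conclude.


F(2,10,5) ≡ 9 (mod 11); P is NOT on the curve.

Evaluate F(2, 10, 5) term-by-term (mod 11).
  X**3 ↦ 1·8·1·1 = 8
  -3*X**2*Y ↦ -3·4·10·1 = -120
  -3*X**2*Z ↦ -3·4·1·5 = -60
  3*X*Y**2 ↦ 3·2·100·1 = 600
  2*X*Y*Z ↦ 2·2·10·5 = 200
  -X*Z**2 ↦ -1·2·1·25 = -50
  3*Y**3 ↦ 3·1·1000·1 = 3000
  -3*Y**2*Z ↦ -3·1·100·5 = -1500
  -2*Y*Z**2 ↦ -2·1·10·25 = -500
  Z**3 ↦ 1·1·1·125 = 125
Sum: F(2, 10, 5) = (8) + (-120) + (-60) + (600) + (200) + (-50) + (3000) + (-1500) + (-500) + (125) = 1703.
Reducing mod 11: 1703 ≡ 9 (mod 11).
Since F(a, b, c) ≡ 9 ≠ 0 (mod 11), P does NOT lie on the curve.


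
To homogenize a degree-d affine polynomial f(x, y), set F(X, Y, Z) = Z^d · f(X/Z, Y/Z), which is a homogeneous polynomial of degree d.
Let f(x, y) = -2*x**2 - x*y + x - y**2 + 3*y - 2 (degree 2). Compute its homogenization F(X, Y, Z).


F(X, Y, Z) = -2*X**2 - X*Y + X*Z - Y**2 + 3*Y*Z - 2*Z**2

deg(f) = 2.
Substitute x = X/Z, y = Y/Z into f, then multiply by Z^2.
  monomial -2·x^2·y^0 ↦ -2·X^2·Y^0·Z^0.
  monomial -1·x^1·y^1 ↦ -1·X^1·Y^1·Z^0.
  monomial 1·x^1·y^0 ↦ 1·X^1·Y^0·Z^1.
  monomial -1·x^0·y^2 ↦ -1·X^0·Y^2·Z^0.
  monomial 3·x^0·y^1 ↦ 3·X^0·Y^1·Z^1.
  monomial -2·x^0·y^0 ↦ -2·X^0·Y^0·Z^2.
Collecting: F(X, Y, Z) = -2*X**2 - X*Y + X*Z - Y**2 + 3*Y*Z - 2*Z**2.


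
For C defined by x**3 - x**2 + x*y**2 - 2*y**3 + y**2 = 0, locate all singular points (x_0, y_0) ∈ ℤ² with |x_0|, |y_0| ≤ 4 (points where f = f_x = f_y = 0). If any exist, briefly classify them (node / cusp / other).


Singular points: {(0, 0)}; classification: node.

Compute partial derivatives:
  f_x = 3*x**2 - 2*x + y**2.
  f_y = 2*x*y - 6*y**2 + 2*y.
Scan x_0 ∈ {−4, ..., 4}. For each x_0, f_y(x_0, y) is a polynomial in y; find its integer roots y ∈ {−4, ..., 4}, then test f_x and f at those candidates.
  x = -4: f_y(-4, y) = -6*y**2 - 6*y; vanishes at y ∈ {-1, 0}. (-4, -1): f_x = 57 ≠ 0; (-4, 0): f_x = 56 ≠ 0.
  x = -3: f_y(-3, y) = -6*y**2 - 4*y; vanishes at y ∈ {0}. (-3, 0): f_x = 33 ≠ 0.
  x = -2: f_y(-2, y) = -6*y**2 - 2*y; vanishes at y ∈ {0}. (-2, 0): f_x = 16 ≠ 0.
  x = -1: f_y(-1, y) = -6*y**2; vanishes at y ∈ {0}. (-1, 0): f_x = 5 ≠ 0.
  x = 0: f_y(0, y) = -6*y**2 + 2*y; vanishes at y ∈ {0}. (0, 0): f_x = 0, f = 0 — SINGULAR.
  x = 1: f_y(1, y) = -6*y**2 + 4*y; vanishes at y ∈ {0}. (1, 0): f_x = 1 ≠ 0.
  x = 2: f_y(2, y) = -6*y**2 + 6*y; vanishes at y ∈ {0, 1}. (2, 0): f_x = 8 ≠ 0; (2, 1): f_x = 9 ≠ 0.
  x = 3: f_y(3, y) = -6*y**2 + 8*y; vanishes at y ∈ {0}. (3, 0): f_x = 21 ≠ 0.
  x = 4: f_y(4, y) = -6*y**2 + 10*y; vanishes at y ∈ {0}. (4, 0): f_x = 40 ≠ 0.
Only singular point on the grid: (0, 0).
Classify: substitute x = 0 + u, y = 0 + v and expand: f = u**3 - u**2 + u*v**2 - 2*v**3 + v**2.
No constant or linear terms (consistent with a singular point). Quadratic part: -u**2 + v**2. Cubic part: u**3 + u*v**2 - 2*v**3.
The quadratic part v**2 - u**2 = (v − u)(v + u) splits into two distinct linear factors, so there are two distinct tangent lines y − 0 = ±(x − 0) — this is a node (ordinary double point).
Classification: node.


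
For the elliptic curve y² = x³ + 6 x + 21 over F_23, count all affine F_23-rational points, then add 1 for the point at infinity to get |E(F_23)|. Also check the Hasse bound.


Affine points = {(2, 8), (2, 15), (8, 11), (8, 12), (10, 0), (12, 2), (12, 21), (15, 6), (15, 17), (16, 2), (16, 21), (18, 2), (18, 21), (19, 5), (19, 18), (21, 1), (21, 22)}; affine count = 17; |E(F_23)| = 18.

Discriminant check: Δ ∝ 4a³ + 27b² = 4·6³ + 27·21² = 4·216 + 27·441 ≡ 6 (mod 23). Nonzero ⇒ E is nonsingular.
For each x ∈ F_23, compute rhs = x³ + 6·x + 21 mod 23, then count y ∈ F_23 with y² ≡ rhs.
  x = 0: rhs = 21, matching y values: none (0 points).
  x = 1: rhs = 5, matching y values: none (0 points).
  x = 2: rhs = 18, matching y values: 8, 15 (2 points).
  x = 3: rhs = 20, matching y values: none (0 points).
  x = 4: rhs = 17, matching y values: none (0 points).
  x = 5: rhs = 15, matching y values: none (0 points).
  x = 6: rhs = 20, matching y values: none (0 points).
  x = 7: rhs = 15, matching y values: none (0 points).
  x = 8: rhs = 6, matching y values: 11, 12 (2 points).
  x = 9: rhs = 22, matching y values: none (0 points).
  x = 10: rhs = 0, matching y values: 0 (1 points).
  x = 11: rhs = 15, matching y values: none (0 points).
  x = 12: rhs = 4, matching y values: 2, 21 (2 points).
  x = 13: rhs = 19, matching y values: none (0 points).
  x = 14: rhs = 20, matching y values: none (0 points).
  x = 15: rhs = 13, matching y values: 6, 17 (2 points).
  x = 16: rhs = 4, matching y values: 2, 21 (2 points).
  x = 17: rhs = 22, matching y values: none (0 points).
  x = 18: rhs = 4, matching y values: 2, 21 (2 points).
  x = 19: rhs = 2, matching y values: 5, 18 (2 points).
  x = 20: rhs = 22, matching y values: none (0 points).
  x = 21: rhs = 1, matching y values: 1, 22 (2 points).
  x = 22: rhs = 14, matching y values: none (0 points).
Total affine count: 17.
Full point count |E(F_23)| = 17 + 1 = 18.
Hasse bound: |18 − (23+1)| = |-6| = 6 ≤ 2√23 ≈ 9.5917 ✓.


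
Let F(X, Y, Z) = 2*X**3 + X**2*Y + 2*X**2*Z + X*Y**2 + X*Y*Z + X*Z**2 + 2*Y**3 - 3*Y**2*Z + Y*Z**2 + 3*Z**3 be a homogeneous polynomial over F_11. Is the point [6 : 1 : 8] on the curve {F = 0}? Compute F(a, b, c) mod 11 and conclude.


F(6,1,8) ≡ 2 (mod 11); P is NOT on the curve.

Evaluate F(6, 1, 8) term-by-term (mod 11).
  2*X**3 ↦ 2·216·1·1 = 432
  X**2*Y ↦ 1·36·1·1 = 36
  2*X**2*Z ↦ 2·36·1·8 = 576
  X*Y**2 ↦ 1·6·1·1 = 6
  X*Y*Z ↦ 1·6·1·8 = 48
  X*Z**2 ↦ 1·6·1·64 = 384
  2*Y**3 ↦ 2·1·1·1 = 2
  -3*Y**2*Z ↦ -3·1·1·8 = -24
  Y*Z**2 ↦ 1·1·1·64 = 64
  3*Z**3 ↦ 3·1·1·512 = 1536
Sum: F(6, 1, 8) = (432) + (36) + (576) + (6) + (48) + (384) + (2) + (-24) + (64) + (1536) = 3060.
Reducing mod 11: 3060 ≡ 2 (mod 11).
Since F(a, b, c) ≡ 2 ≠ 0 (mod 11), P does NOT lie on the curve.


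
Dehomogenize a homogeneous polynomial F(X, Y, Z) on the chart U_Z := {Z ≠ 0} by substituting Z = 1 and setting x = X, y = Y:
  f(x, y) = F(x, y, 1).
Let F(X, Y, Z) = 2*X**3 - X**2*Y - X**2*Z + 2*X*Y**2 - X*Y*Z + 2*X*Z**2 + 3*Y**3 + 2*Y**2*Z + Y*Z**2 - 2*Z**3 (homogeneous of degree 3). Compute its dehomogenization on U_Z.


f(x, y) = 2*x**3 - x**2*y - x**2 + 2*x*y**2 - x*y + 2*x + 3*y**3 + 2*y**2 + y - 2

On U_Z we set Z = 1. Each monomial c·X^i·Y^j·Z^k in F becomes c·x^i·y^j·1^k = c·x^i·y^j.
Substituting Z = 1: F(X, Y, 1) = 2*x**3 - x**2*y - x**2 + 2*x*y**2 - x*y + 2*x + 3*y**3 + 2*y**2 + y - 2.
Note: deg(f) ≤ deg(F) = 3; strict inequality happens when F is divisible by Z (lost terms).


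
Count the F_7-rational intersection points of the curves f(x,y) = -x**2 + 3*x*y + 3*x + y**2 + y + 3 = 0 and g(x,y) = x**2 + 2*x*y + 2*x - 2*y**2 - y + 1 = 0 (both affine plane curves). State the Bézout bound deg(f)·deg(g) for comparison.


Common zeros: {(2, 3)}; count = 1; Bézout bound = 4.

deg(f) = 2, deg(g) = 2, so Bézout bound = 4.
Scan x ∈ F_7. For each x, list the y ∈ F_7 with f(x, y) ≡ 0 and those with g(x, y) ≡ 0 (mod 7); the common zeros in that column are the intersection.
  x = 0: f ≡ 0 at y ∈ ∅; g ≡ 0 at y ∈ {4, 6}; common: ∅.
  x = 1: f ≡ 0 at y ∈ ∅; g ≡ 0 at y ∈ ∅; common: ∅.
  x = 2: f ≡ 0 at y ∈ {3, 4}; g ≡ 0 at y ∈ {2, 3}; common: {3}.
  x = 3: f ≡ 0 at y ∈ {1, 3}; g ≡ 0 at y ∈ ∅; common: ∅.
  x = 4: f ≡ 0 at y ∈ ∅; g ≡ 0 at y ∈ {3, 4}; common: ∅.
  x = 5: f ≡ 0 at y ∈ {0, 5}; g ≡ 0 at y ∈ ∅; common: ∅.
  x = 6: f ≡ 0 at y ∈ {4, 5}; g ≡ 0 at y ∈ {0, 2}; common: ∅.
Collecting: common zeros = {(2, 3)}, so the count is 1.
Comparison with the Bézout bound: 1 ≤ 4 = deg(f)·deg(g), as expected for curves with no common component (the affine F_7-count falls short of the bound because intersections may lie at infinity, over extension fields, or carry multiplicity).


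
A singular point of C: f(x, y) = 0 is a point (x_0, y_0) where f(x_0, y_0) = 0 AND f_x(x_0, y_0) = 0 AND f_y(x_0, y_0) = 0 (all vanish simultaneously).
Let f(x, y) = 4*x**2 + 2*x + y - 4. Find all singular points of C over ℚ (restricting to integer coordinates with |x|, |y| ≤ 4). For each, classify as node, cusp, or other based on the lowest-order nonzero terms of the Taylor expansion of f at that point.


No singular points in the scanned grid; C is smooth there.

Compute partial derivatives:
  f_x = 8*x + 2.
  f_y = 1.
f_y = 1 is a nonzero constant, so f_y never vanishes: no point (x, y) can satisfy f = f_x = f_y = 0. In particular no (x, y) ∈ {−4, ..., 4}² is singular; the curve is smooth.


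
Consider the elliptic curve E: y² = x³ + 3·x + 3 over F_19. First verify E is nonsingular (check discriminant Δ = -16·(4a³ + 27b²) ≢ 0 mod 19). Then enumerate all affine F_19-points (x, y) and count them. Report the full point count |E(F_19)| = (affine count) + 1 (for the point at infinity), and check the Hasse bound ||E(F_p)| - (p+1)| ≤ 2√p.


Affine points = {(1, 8), (1, 11), (2, 6), (2, 13), (3, 1), (3, 18), (6, 3), (6, 16), (7, 5), (7, 14), (8, 8), (8, 11), (10, 8), (10, 11), (12, 0), (13, 4), (13, 15), (16, 9), (16, 10)}; affine count = 19; |E(F_19)| = 20.

Discriminant check: Δ ∝ 4a³ + 27b² = 4·3³ + 27·3² = 4·27 + 27·9 ≡ 9 (mod 19). Nonzero ⇒ E is nonsingular.
For each x ∈ F_19, compute rhs = x³ + 3·x + 3 mod 19, then count y ∈ F_19 with y² ≡ rhs.
  x = 0: rhs = 3, matching y values: none (0 points).
  x = 1: rhs = 7, matching y values: 8, 11 (2 points).
  x = 2: rhs = 17, matching y values: 6, 13 (2 points).
  x = 3: rhs = 1, matching y values: 1, 18 (2 points).
  x = 4: rhs = 3, matching y values: none (0 points).
  x = 5: rhs = 10, matching y values: none (0 points).
  x = 6: rhs = 9, matching y values: 3, 16 (2 points).
  x = 7: rhs = 6, matching y values: 5, 14 (2 points).
  x = 8: rhs = 7, matching y values: 8, 11 (2 points).
  x = 9: rhs = 18, matching y values: none (0 points).
  x = 10: rhs = 7, matching y values: 8, 11 (2 points).
  x = 11: rhs = 18, matching y values: none (0 points).
  x = 12: rhs = 0, matching y values: 0 (1 points).
  x = 13: rhs = 16, matching y values: 4, 15 (2 points).
  x = 14: rhs = 15, matching y values: none (0 points).
  x = 15: rhs = 3, matching y values: none (0 points).
  x = 16: rhs = 5, matching y values: 9, 10 (2 points).
  x = 17: rhs = 8, matching y values: none (0 points).
  x = 18: rhs = 18, matching y values: none (0 points).
Total affine count: 19.
Full point count |E(F_19)| = 19 + 1 = 20.
Hasse bound: |20 − (19+1)| = |0| = 0 ≤ 2√19 ≈ 8.7178 ✓.
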